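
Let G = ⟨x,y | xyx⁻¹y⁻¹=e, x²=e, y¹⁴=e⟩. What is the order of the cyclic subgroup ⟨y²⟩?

|⟨y²⟩| equals the order of y². Compute successive powers until reaching e:
  (y²)¹ = y², (y²)² = y⁴, (y²)³ = y⁶, (y²)⁴ = y⁸, (y²)⁵ = y¹⁰, (y²)⁶ = y¹², (y²)⁷ = e.
The smallest positive k with (y²)ᵏ = e is 7, so |⟨y²⟩| = 7.

Answer: 7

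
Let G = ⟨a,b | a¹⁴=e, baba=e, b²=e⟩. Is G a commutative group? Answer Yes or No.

a·b = ab but b·a = a¹³b, so a·b ≠ b·a and G is not abelian.

Answer: No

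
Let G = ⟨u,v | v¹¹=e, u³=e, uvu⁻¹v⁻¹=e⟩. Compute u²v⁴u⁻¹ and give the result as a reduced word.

Multiply left to right, reducing at each step:
  (u²) · v⁴ = u²v⁴
  (u²v⁴) · u⁻¹ = uv⁴

Answer: uv⁴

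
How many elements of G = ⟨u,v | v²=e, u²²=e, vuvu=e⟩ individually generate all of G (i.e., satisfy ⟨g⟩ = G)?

⟨g⟩ = G would require ord(g) = |G| = 44, but the maximum element order in G is 22 < 44. So G is not cyclic and no single element generates it: the count is 0.

Answer: 0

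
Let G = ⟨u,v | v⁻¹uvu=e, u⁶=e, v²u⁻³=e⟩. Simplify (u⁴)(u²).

Compute (u⁴) · (u²) by multiplying left to right and reducing via the relations at each step:
  (u⁴) · u² = e

Answer: e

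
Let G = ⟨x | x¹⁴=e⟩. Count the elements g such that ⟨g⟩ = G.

G is cyclic of order 14. An element generates G iff its order is 14, and a cyclic group of order 14 has exactly φ(14) = 6 such elements.

Answer: 6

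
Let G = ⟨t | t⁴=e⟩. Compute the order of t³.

Compute successive powers until reaching e:
  (t³)¹ = t³, (t³)² = t², (t³)³ = t, (t³)⁴ = e.
The smallest positive k with (t³)ᵏ = e is 4.

Answer: 4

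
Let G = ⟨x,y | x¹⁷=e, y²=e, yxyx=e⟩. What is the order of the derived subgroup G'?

G' = [G, G] is generated by all commutators. The generator-pair commutators are: [x, y] = x².
The subgroup they normally generate is {e, x, x², x³, x⁴, x⁵, x⁶, x⁷, x⁸, x⁹, x¹⁰, x¹¹, x¹², x¹³, x¹⁴, x¹⁵, x¹⁶}, of order 17.
Check: |G/G'| = 34/17 = 2 is the order of the abelianisation.

Answer: 17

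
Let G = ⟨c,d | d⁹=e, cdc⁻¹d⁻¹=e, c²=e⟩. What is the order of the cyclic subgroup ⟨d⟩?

|⟨d⟩| equals the order of d. Compute successive powers until reaching e:
  d¹ = d, d² = d², d³ = d³, d⁴ = d⁴, d⁵ = d⁵, d⁶ = d⁶, d⁷ = d⁷, d⁸ = d⁸, d⁹ = e.
The smallest positive k with dᵏ = e is 9, so |⟨d⟩| = 9.

Answer: 9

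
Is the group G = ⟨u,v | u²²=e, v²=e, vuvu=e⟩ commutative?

u·v = uv but v·u = u²¹v, so u·v ≠ v·u and G is not abelian.

Answer: No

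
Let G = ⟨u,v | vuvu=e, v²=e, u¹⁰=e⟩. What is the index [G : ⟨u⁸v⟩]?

First find ord(u⁸v) by computing successive powers:
  (u⁸v)¹ = u⁸v, (u⁸v)² = e.
So |⟨u⁸v⟩| = ord(u⁸v) = 2. With |G| = 20, by Lagrange [G : ⟨u⁸v⟩] = 20/2 = 10.

Answer: 10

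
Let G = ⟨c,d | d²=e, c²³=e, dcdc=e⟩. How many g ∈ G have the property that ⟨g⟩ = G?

⟨g⟩ = G would require ord(g) = |G| = 46, but the maximum element order in G is 23 < 46. So G is not cyclic and no single element generates it: the count is 0.

Answer: 0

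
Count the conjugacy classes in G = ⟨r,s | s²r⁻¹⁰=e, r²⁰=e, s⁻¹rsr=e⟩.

The conjugacy classes (representative and size) are:
  [e] (size 1), [r] (size 2), [r²] (size 2), [r³] (size 2), [r⁴] (size 2), [r⁵] (size 2), [r¹⁴] (size 2), [r⁷] (size 2), [r⁸] (size 2), [r¹¹] (size 2), [r¹⁰] (size 1), [r²s⁻¹] (size 10), [r⁹s] (size 10).
Class equation: 1 + 2 + 2 + 2 + 2 + 2 + 2 + 2 + 2 + 2 + 1 + 10 + 10 = 40 = |G|. So G has 13 conjugacy classes.

Answer: 13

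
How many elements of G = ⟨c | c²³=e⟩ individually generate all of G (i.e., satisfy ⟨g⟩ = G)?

G is cyclic of order 23. An element generates G iff its order is 23, and a cyclic group of order 23 has exactly φ(23) = 22 such elements.

Answer: 22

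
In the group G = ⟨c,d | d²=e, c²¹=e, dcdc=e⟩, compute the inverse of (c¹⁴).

The order of (c¹⁴) is 3 (smallest k with (c¹⁴)ᵏ = e), so (c¹⁴)⁻¹ = (c¹⁴)² = c⁷.
Check: (c¹⁴) · (c⁷) → (c¹⁴) · c⁷ = e, giving e as required.

Answer: c⁷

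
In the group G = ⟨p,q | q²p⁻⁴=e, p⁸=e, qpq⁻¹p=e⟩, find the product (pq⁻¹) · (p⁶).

Compute (pq⁻¹) · (p⁶) by multiplying left to right and reducing via the relations at each step:
  (pq⁻¹) · p⁶ = p³q⁻¹

Answer: p³q⁻¹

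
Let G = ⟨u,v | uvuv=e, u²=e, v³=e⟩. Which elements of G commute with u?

⟨u⟩ ⊆ C_G(u) since powers of u commute with u; so |C_G(u)| ≥ |⟨u⟩| = 2.
By orbit–stabilizer, |C_G(u)| = |G| / |conj. class of u| = 6 / 3 = 2.
The 2 elements commuting with u are {e, u}.

Answer: {e, u}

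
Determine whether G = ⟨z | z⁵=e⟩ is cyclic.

|G| = 5. The element z has order 5 (its powers give 5 distinct elements), so ⟨z⟩ = G and G is cyclic.

Answer: Yes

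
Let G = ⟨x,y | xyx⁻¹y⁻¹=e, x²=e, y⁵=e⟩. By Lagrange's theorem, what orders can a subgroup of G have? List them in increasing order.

|G| = 10 = 2 · 5. By Lagrange's theorem the order of any subgroup divides 10; the divisors of 10 are 1, 2, 5, 10.

Answer: 1, 2, 5, 10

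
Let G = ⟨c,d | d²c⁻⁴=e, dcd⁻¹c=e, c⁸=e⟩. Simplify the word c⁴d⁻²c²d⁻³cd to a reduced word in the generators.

Multiply left to right, reducing at each step:
  (c⁴) · d⁻² = e
  e · c² = c²
  (c²) · d⁻³ = c²d
  (c²d) · c = cd
  (cd) · d = c⁵

Answer: c⁵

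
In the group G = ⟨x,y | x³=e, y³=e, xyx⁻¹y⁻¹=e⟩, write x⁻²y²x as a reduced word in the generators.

Multiply left to right, reducing at each step:
  x · y² = xy²
  (xy²) · x = x²y²

Answer: x²y²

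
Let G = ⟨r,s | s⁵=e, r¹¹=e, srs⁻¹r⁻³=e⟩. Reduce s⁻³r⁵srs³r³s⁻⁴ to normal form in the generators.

Multiply left to right, reducing at each step:
  (s²) · r⁵ = rs²
  (rs²) · s = rs³
  (rs³) · r = r⁶s³
  (r⁶s³) · s³ = r⁶s
  (r⁶s) · r³ = r⁴s
  (r⁴s) · s⁻⁴ = r⁴s²

Answer: r⁴s²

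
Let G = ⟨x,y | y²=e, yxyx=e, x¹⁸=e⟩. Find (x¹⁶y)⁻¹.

The order of (x¹⁶y) is 2 (smallest k with (x¹⁶y)ᵏ = e), so (x¹⁶y)⁻¹ = (x¹⁶y)¹ = x¹⁶y.
Check: (x¹⁶y) · (x¹⁶y) → (x¹⁶y) · x¹⁶ = y;   y · y = e, giving e as required.

Answer: x¹⁶y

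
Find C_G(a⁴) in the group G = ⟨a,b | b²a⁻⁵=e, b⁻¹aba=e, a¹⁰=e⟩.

⟨a⁴⟩ ⊆ C_G(a⁴) since powers of a⁴ commute with a⁴; so |C_G(a⁴)| ≥ |⟨a⁴⟩| = 5.
By orbit–stabilizer, |C_G(a⁴)| = |G| / |conj. class of a⁴| = 20 / 2 = 10.
The 10 elements commuting with a⁴ are {e, a, a², a³, a⁴, a⁵, a⁶, a⁷, a⁸, a⁹}.

Answer: {e, a, a², a³, a⁴, a⁵, a⁶, a⁷, a⁸, a⁹}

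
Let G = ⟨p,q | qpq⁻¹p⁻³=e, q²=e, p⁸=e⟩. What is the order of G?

Enumerate words in the generators, reducing via the relations: the distinct elements are
  {e, p, q, pq, p², p³, p⁴, p⁵, p⁶, p⁷, p²q, p³q, p⁴q, p⁵q, p⁶q, p⁷q}.
No further products give new elements, so |G| = 16.

Answer: 16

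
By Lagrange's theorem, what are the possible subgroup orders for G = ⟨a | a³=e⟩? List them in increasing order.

|G| = 3 = 3. By Lagrange's theorem the order of any subgroup divides 3; the divisors of 3 are 1, 3.

Answer: 1, 3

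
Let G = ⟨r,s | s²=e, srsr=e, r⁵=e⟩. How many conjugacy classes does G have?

The conjugacy classes (representative and size) are:
  [e] (size 1), [r] (size 2), [r²] (size 2), [s] (size 5).
Class equation: 1 + 2 + 2 + 5 = 10 = |G|. So G has 4 conjugacy classes.

Answer: 4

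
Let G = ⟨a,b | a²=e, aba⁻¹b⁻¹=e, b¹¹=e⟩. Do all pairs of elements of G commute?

Each pair of generators commutes: a·b = ab = b·a. Since the generators pairwise commute, every element of G commutes with every other, so G is abelian.

Answer: Yes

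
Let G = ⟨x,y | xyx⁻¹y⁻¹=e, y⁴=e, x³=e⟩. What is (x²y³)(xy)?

Compute (x²y³) · (xy) by multiplying left to right and reducing via the relations at each step:
  (x²y³) · x = y³
  (y³) · y = e

Answer: e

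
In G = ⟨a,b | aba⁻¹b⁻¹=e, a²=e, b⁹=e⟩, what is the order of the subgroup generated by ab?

|⟨ab⟩| equals the order of ab. Compute successive powers until reaching e:
  (ab)¹ = ab, (ab)² = b², (ab)³ = ab³, (ab)⁴ = b⁴, (ab)⁵ = ab⁵, (ab)⁶ = b⁶, (ab)⁷ = ab⁷, (ab)⁸ = b⁸, (ab)⁹ = a, (ab)¹⁰ = b, (ab)¹¹ = ab², (ab)¹² = b³, (ab)¹³ = ab⁴, (ab)¹⁴ = b⁵, (ab)¹⁵ = ab⁶, (ab)¹⁶ = b⁷, (ab)¹⁷ = ab⁸, (ab)¹⁸ = e.
The smallest positive k with (ab)ᵏ = e is 18, so |⟨ab⟩| = 18.

Answer: 18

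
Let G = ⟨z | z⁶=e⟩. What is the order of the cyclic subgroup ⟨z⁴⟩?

|⟨z⁴⟩| equals the order of z⁴. Compute successive powers until reaching e:
  (z⁴)¹ = z⁴, (z⁴)² = z², (z⁴)³ = e.
The smallest positive k with (z⁴)ᵏ = e is 3, so |⟨z⁴⟩| = 3.

Answer: 3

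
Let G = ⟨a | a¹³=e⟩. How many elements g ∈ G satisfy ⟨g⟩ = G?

G is cyclic of order 13. An element generates G iff its order is 13, and a cyclic group of order 13 has exactly φ(13) = 12 such elements.

Answer: 12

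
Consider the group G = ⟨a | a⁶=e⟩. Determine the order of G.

G is generated by a single element, so G is cyclic. The relator gives a⁶ = e and no smaller power is forced to be e, so the 6 powers {a, e, a², a³, a⁴, a⁵} are distinct. Hence |G| = 6.

Answer: 6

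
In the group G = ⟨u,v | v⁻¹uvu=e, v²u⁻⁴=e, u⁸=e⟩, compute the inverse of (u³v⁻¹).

The order of (u³v⁻¹) is 4 (smallest k with (u³v⁻¹)ᵏ = e), so (u³v⁻¹)⁻¹ = (u³v⁻¹)³ = u³v.
Check: (u³v⁻¹) · (u³v) → (u³v⁻¹) · u³ = v⁻¹;   (v⁻¹) · v = e, giving e as required.

Answer: u³v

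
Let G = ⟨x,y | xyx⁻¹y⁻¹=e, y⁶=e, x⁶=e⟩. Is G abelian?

Each pair of generators commutes: x·y = xy = y·x. Since the generators pairwise commute, every element of G commutes with every other, so G is abelian.

Answer: Yes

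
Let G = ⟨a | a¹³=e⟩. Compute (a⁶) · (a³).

Compute (a⁶) · (a³) by multiplying left to right and reducing via the relations at each step:
  (a⁶) · a³ = a⁹

Answer: a⁹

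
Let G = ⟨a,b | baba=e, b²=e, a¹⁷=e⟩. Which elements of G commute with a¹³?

⟨a¹³⟩ ⊆ C_G(a¹³) since powers of a¹³ commute with a¹³; so |C_G(a¹³)| ≥ |⟨a¹³⟩| = 17.
By orbit–stabilizer, |C_G(a¹³)| = |G| / |conj. class of a¹³| = 34 / 2 = 17.
The 17 elements commuting with a¹³ are {e, a, a², a³, a⁴, a⁵, a⁶, a⁷, a⁸, a⁹, a¹⁰, a¹¹, a¹², a¹³, a¹⁴, a¹⁵, a¹⁶}.

Answer: {e, a, a², a³, a⁴, a⁵, a⁶, a⁷, a⁸, a⁹, a¹⁰, a¹¹, a¹², a¹³, a¹⁴, a¹⁵, a¹⁶}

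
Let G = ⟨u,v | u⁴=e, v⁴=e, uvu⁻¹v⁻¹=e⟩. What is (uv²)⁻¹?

The order of (uv²) is 4 (smallest k with (uv²)ᵏ = e), so (uv²)⁻¹ = (uv²)³ = u³v².
Check: (uv²) · (u³v²) → (uv²) · u³ = v²;   (v²) · v² = e, giving e as required.

Answer: u³v²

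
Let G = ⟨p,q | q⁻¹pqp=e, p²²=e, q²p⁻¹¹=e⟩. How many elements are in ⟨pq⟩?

|⟨pq⟩| equals the order of pq. Compute successive powers until reaching e:
  (pq)¹ = pq, (pq)² = p¹¹, (pq)³ = pq⁻¹, (pq)⁴ = e.
The smallest positive k with (pq)ᵏ = e is 4, so |⟨pq⟩| = 4.

Answer: 4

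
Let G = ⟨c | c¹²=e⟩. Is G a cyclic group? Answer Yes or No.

|G| = 12. The element c has order 12 (its powers give 12 distinct elements), so ⟨c⟩ = G and G is cyclic.

Answer: Yes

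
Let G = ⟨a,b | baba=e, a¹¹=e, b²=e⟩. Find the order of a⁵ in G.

Compute successive powers until reaching e:
  (a⁵)¹ = a⁵, (a⁵)² = a¹⁰, (a⁵)³ = a⁴, (a⁵)⁴ = a⁹, (a⁵)⁵ = a³, (a⁵)⁶ = a⁸, (a⁵)⁷ = a², (a⁵)⁸ = a⁷, (a⁵)⁹ = a, (a⁵)¹⁰ = a⁶, (a⁵)¹¹ = e.
The smallest positive k with (a⁵)ᵏ = e is 11.

Answer: 11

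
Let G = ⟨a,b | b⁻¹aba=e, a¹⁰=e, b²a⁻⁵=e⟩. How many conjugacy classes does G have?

The conjugacy classes (representative and size) are:
  [e] (size 1), [a] (size 2), [a⁸] (size 2), [a⁷] (size 2), [a⁴] (size 2), [a⁵] (size 1), [a⁴b] (size 5), [a²b⁻¹] (size 5).
Class equation: 1 + 2 + 2 + 2 + 2 + 1 + 5 + 5 = 20 = |G|. So G has 8 conjugacy classes.

Answer: 8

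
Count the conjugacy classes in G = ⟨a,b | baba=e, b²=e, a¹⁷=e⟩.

The conjugacy classes (representative and size) are:
  [e] (size 1), [a¹⁶] (size 2), [a²] (size 2), [a³] (size 2), [a¹³] (size 2), [a¹²] (size 2), [a⁶] (size 2), [a¹⁰] (size 2), [a⁹] (size 2), [a⁷b] (size 17).
Class equation: 1 + 2 + 2 + 2 + 2 + 2 + 2 + 2 + 2 + 17 = 34 = |G|. So G has 10 conjugacy classes.

Answer: 10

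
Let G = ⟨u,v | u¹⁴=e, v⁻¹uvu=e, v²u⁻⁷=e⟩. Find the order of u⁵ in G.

Compute successive powers until reaching e:
  (u⁵)¹ = u⁵, (u⁵)² = u¹⁰, (u⁵)³ = u, (u⁵)⁴ = u⁶, (u⁵)⁵ = u¹¹, (u⁵)⁶ = u², (u⁵)⁷ = u⁷, (u⁵)⁸ = u¹², (u⁵)⁹ = u³, (u⁵)¹⁰ = u⁸, (u⁵)¹¹ = u¹³, (u⁵)¹² = u⁴, (u⁵)¹³ = u⁹, (u⁵)¹⁴ = e.
The smallest positive k with (u⁵)ᵏ = e is 14.

Answer: 14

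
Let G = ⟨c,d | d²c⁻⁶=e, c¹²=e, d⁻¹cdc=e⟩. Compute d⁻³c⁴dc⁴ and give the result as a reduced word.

Multiply left to right, reducing at each step:
  d · c⁴ = c²d⁻¹
  (c²d⁻¹) · d = c²
  (c²) · c⁴ = c⁶

Answer: c⁶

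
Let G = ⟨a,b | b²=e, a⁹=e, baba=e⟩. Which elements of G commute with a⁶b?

⟨a⁶b⟩ ⊆ C_G(a⁶b) since powers of a⁶b commute with a⁶b; so |C_G(a⁶b)| ≥ |⟨a⁶b⟩| = 2.
By orbit–stabilizer, |C_G(a⁶b)| = |G| / |conj. class of a⁶b| = 18 / 9 = 2.
The 2 elements commuting with a⁶b are {e, a⁶b}.

Answer: {e, a⁶b}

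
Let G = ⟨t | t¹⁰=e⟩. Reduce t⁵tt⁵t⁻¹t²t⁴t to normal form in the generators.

Multiply left to right, reducing at each step:
  (t⁵) · t = t⁶
  (t⁶) · t⁵ = t
  t · t⁻¹ = e
  e · t² = t²
  (t²) · t⁴ = t⁶
  (t⁶) · t = t⁷

Answer: t⁷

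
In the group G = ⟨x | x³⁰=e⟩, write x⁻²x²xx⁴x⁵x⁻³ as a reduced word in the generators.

Multiply left to right, reducing at each step:
  (x²⁸) · x² = e
  e · x = x
  x · x⁴ = x⁵
  (x⁵) · x⁵ = x¹⁰
  (x¹⁰) · x⁻³ = x⁷

Answer: x⁷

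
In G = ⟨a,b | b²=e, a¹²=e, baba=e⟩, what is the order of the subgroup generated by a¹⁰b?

|⟨a¹⁰b⟩| equals the order of a¹⁰b. Compute successive powers until reaching e:
  (a¹⁰b)¹ = a¹⁰b, (a¹⁰b)² = e.
The smallest positive k with (a¹⁰b)ᵏ = e is 2, so |⟨a¹⁰b⟩| = 2.

Answer: 2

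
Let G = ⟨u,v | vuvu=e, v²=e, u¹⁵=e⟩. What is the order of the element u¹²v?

Compute successive powers until reaching e:
  (u¹²v)¹ = u¹²v, (u¹²v)² = e.
The smallest positive k with (u¹²v)ᵏ = e is 2.

Answer: 2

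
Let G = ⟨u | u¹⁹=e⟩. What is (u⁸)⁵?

Compute successive powers of (u⁸), reducing at each step:
  (u⁸)²: (u⁸) · u⁸ = u¹⁶
  (u⁸)³: (u¹⁶) · u⁸ = u⁵
  (u⁸)⁴: (u⁵) · u⁸ = u¹³
  (u⁸)⁵: (u¹³) · u⁸ = u²

Answer: u²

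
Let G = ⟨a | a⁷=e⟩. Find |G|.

G is generated by a single element, so G is cyclic. The relator gives a⁷ = e and no smaller power is forced to be e, so the 7 powers {a, e, a², a³, a⁴, a⁵, a⁶} are distinct. Hence |G| = 7.

Answer: 7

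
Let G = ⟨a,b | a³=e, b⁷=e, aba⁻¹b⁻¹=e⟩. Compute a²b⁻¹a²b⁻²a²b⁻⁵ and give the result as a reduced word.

Multiply left to right, reducing at each step:
  (a²) · b⁻¹ = a²b⁶
  (a²b⁶) · a² = ab⁶
  (ab⁶) · b⁻² = ab⁴
  (ab⁴) · a² = b⁴
  (b⁴) · b⁻⁵ = b⁶

Answer: b⁶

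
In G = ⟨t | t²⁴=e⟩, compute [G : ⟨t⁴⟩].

First find ord(t⁴) by computing successive powers:
  (t⁴)¹ = t⁴, (t⁴)² = t⁸, (t⁴)³ = t¹², (t⁴)⁴ = t¹⁶, (t⁴)⁵ = t²⁰, (t⁴)⁶ = e.
So |⟨t⁴⟩| = ord(t⁴) = 6. With |G| = 24, by Lagrange [G : ⟨t⁴⟩] = 24/6 = 4.

Answer: 4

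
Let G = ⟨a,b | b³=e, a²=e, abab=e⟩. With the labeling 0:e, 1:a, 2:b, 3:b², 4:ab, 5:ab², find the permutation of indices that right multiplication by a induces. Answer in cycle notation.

(0 1)(2 5)(3 4)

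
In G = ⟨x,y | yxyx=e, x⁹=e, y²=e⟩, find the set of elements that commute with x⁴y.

⟨x⁴y⟩ ⊆ C_G(x⁴y) since powers of x⁴y commute with x⁴y; so |C_G(x⁴y)| ≥ |⟨x⁴y⟩| = 2.
By orbit–stabilizer, |C_G(x⁴y)| = |G| / |conj. class of x⁴y| = 18 / 9 = 2.
The 2 elements commuting with x⁴y are {e, x⁴y}.

Answer: {e, x⁴y}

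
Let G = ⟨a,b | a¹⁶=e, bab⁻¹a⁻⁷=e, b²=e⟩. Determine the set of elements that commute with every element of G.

An element z ∈ Z(G) iff z commutes with every generator.
For example a⁸ is central: (a⁸)·a = a⁹ = a·(a⁸); (a⁸)·b = a⁸b = b·(a⁸).
Whereas a ∉ Z(G) since a·b = ab ≠ a⁷b = b·a.
Checking each of the 32 elements this way gives Z(G) = {e, a⁸}, of order 2.

Answer: {e, a⁸}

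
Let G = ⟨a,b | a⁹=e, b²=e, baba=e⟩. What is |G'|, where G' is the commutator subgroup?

G' = [G, G] is generated by all commutators. The generator-pair commutators are: [a, b] = a².
The subgroup they normally generate is {e, a, a², a³, a⁴, a⁵, a⁶, a⁷, a⁸}, of order 9.
Check: |G/G'| = 18/9 = 2 is the order of the abelianisation.

Answer: 9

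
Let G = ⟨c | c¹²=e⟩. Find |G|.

G is generated by a single element, so G is cyclic. The relator gives c¹² = e and no smaller power is forced to be e, so the 12 powers {c, e, c², c³, c⁴, c⁵, c⁶, c⁷, c⁸, c⁹, c¹¹, c¹⁰} are distinct. Hence |G| = 12.

Answer: 12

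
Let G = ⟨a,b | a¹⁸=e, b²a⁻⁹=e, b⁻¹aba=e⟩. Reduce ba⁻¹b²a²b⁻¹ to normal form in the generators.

Multiply left to right, reducing at each step:
  b · a⁻¹ = ab
  (ab) · b² = ab⁻¹
  (ab⁻¹) · a² = a⁸b
  (a⁸b) · b⁻¹ = a⁸

Answer: a⁸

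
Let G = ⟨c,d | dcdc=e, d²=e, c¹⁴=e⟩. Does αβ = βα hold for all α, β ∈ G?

c·d = cd but d·c = c¹³d, so c·d ≠ d·c and G is not abelian.

Answer: No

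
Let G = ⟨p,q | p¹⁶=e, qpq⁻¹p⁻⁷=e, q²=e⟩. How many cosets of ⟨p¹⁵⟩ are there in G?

First find ord(p¹⁵) by computing successive powers:
  (p¹⁵)¹ = p¹⁵, (p¹⁵)² = p¹⁴, (p¹⁵)³ = p¹³, (p¹⁵)⁴ = p¹², (p¹⁵)⁵ = p¹¹, (p¹⁵)⁶ = p¹⁰, (p¹⁵)⁷ = p⁹, (p¹⁵)⁸ = p⁸, (p¹⁵)⁹ = p⁷, (p¹⁵)¹⁰ = p⁶, (p¹⁵)¹¹ = p⁵, (p¹⁵)¹² = p⁴, (p¹⁵)¹³ = p³, (p¹⁵)¹⁴ = p², (p¹⁵)¹⁵ = p, (p¹⁵)¹⁶ = e.
So |⟨p¹⁵⟩| = ord(p¹⁵) = 16. With |G| = 32, by Lagrange [G : ⟨p¹⁵⟩] = 32/16 = 2.

Answer: 2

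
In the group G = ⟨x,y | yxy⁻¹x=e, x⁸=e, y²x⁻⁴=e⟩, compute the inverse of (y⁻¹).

The order of (y⁻¹) is 4 (smallest k with (y⁻¹)ᵏ = e), so (y⁻¹)⁻¹ = (y⁻¹)³ = y.
Check: (y⁻¹) · y → (y⁻¹) · y = e, giving e as required.

Answer: y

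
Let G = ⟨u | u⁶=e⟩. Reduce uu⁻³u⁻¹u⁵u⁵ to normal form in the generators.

Multiply left to right, reducing at each step:
  u · u⁻³ = u⁴
  (u⁴) · u⁻¹ = u³
  (u³) · u⁵ = u²
  (u²) · u⁵ = u

Answer: u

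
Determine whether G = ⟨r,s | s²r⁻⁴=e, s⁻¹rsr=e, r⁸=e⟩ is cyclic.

Every cyclic group is abelian. But r·s = rs while s·r = r³s⁻¹, so r·s ≠ s·r and G is not abelian. Hence G is not cyclic.

Answer: No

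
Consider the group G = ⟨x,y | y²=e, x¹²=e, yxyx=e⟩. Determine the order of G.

Enumerate words in the generators, reducing via the relations: the distinct elements are
  {e, x, y, xy, x², x³, x⁴, x⁵, x⁶, x⁷, x⁸, x⁹, x²y, x³y, x¹¹, x¹⁰, x⁴y, x⁵y, x⁶y, x⁷y, x⁸y, x⁹y, x¹¹y, x¹⁰y}.
No further products give new elements, so |G| = 24.

Answer: 24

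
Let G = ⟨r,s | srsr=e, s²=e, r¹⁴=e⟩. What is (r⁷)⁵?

Compute successive powers of (r⁷), reducing at each step:
  (r⁷)²: (r⁷) · r⁷ = e
  (r⁷)³: e · r⁷ = r⁷
  (r⁷)⁴: (r⁷) · r⁷ = e
  (r⁷)⁵: e · r⁷ = r⁷

Answer: r⁷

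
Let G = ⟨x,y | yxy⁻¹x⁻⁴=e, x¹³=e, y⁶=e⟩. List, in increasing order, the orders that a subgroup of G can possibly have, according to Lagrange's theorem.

|G| = 78 = 2 · 3 · 13. By Lagrange's theorem the order of any subgroup divides 78; the divisors of 78 are 1, 2, 3, 6, 13, 26, 39, 78.

Answer: 1, 2, 3, 6, 13, 26, 39, 78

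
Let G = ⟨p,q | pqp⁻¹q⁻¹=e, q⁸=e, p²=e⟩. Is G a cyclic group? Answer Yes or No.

|G| = 16, but the maximum element order in G is 8 < 16. No single element generates all of G, so G is not cyclic.

Answer: No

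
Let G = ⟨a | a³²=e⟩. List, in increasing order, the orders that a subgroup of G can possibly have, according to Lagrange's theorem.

|G| = 32 = 2⁵. By Lagrange's theorem the order of any subgroup divides 32; the divisors of 32 are 1, 2, 4, 8, 16, 32.

Answer: 1, 2, 4, 8, 16, 32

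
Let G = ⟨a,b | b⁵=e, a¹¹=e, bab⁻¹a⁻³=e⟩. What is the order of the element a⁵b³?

Compute successive powers until reaching e:
  (a⁵b³)¹ = a⁵b³, (a⁵b³)² = a⁸b, (a⁵b³)³ = ab⁴, (a⁵b³)⁴ = a¹⁰b², (a⁵b³)⁵ = e.
The smallest positive k with (a⁵b³)ᵏ = e is 5.

Answer: 5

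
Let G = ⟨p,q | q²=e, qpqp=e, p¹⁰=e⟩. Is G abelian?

p·q = pq but q·p = p⁹q, so p·q ≠ q·p and G is not abelian.

Answer: No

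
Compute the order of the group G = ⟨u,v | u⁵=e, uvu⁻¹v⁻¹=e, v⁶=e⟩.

Enumerate words in the generators, reducing via the relations: the distinct elements are
  {e, u, v, uv, u², u³, u⁴, v², v³, v⁴, v⁵, uv², uv³, uv⁴, uv⁵, u²v, u³v, u⁴v, u²v², u²v³, u²v⁴, u²v⁵, u³v², u³v³, u³v⁴, u³v⁵, u⁴v², u⁴v³, u⁴v⁴, u⁴v⁵}.
No further products give new elements, so |G| = 30.

Answer: 30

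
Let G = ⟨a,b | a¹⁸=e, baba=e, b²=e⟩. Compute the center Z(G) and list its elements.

An element z ∈ Z(G) iff z commutes with every generator.
For example a⁹ is central: (a⁹)·a = a¹⁰ = a·(a⁹); (a⁹)·b = a⁹b = b·(a⁹).
Whereas a ∉ Z(G) since a·b = ab ≠ a¹⁷b = b·a.
Checking each of the 36 elements this way gives Z(G) = {e, a⁹}, of order 2.

Answer: {e, a⁹}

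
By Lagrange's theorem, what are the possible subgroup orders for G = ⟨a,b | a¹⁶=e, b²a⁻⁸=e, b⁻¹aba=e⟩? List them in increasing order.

|G| = 32 = 2⁵. By Lagrange's theorem the order of any subgroup divides 32; the divisors of 32 are 1, 2, 4, 8, 16, 32.

Answer: 1, 2, 4, 8, 16, 32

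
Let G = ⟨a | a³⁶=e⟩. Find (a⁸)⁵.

Compute successive powers of (a⁸), reducing at each step:
  (a⁸)²: (a⁸) · a⁸ = a¹⁶
  (a⁸)³: (a¹⁶) · a⁸ = a²⁴
  (a⁸)⁴: (a²⁴) · a⁸ = a³²
  (a⁸)⁵: (a³²) · a⁸ = a⁴

Answer: a⁴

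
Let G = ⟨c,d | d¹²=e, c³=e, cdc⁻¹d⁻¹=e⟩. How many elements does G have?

Enumerate words in the generators, reducing via the relations: the distinct elements are
  {c, d, e, cd, c², d², d³, d⁴, d⁵, d⁶, d⁷, d⁸, d⁹, cd², cd³, cd⁴, cd⁵, cd⁶, cd⁷, cd⁸, cd⁹, c²d, d¹¹, d¹⁰, cd¹¹, cd¹⁰, c²d², c²d³, c²d⁴, c²d⁵, c²d⁶, c²d⁷, c²d⁸, c²d⁹, c²d¹¹, c²d¹⁰}.
No further products give new elements, so |G| = 36.

Answer: 36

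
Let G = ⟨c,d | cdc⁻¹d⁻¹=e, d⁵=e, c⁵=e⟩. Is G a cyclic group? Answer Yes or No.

|G| = 25, but the maximum element order in G is 5 < 25. No single element generates all of G, so G is not cyclic.

Answer: No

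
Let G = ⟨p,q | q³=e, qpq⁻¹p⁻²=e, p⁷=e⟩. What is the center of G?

An element z ∈ Z(G) iff z commutes with every generator.
For example e is central: e·p = p = p·e; e·q = q = q·e.
Whereas p ∉ Z(G) since p·q = pq ≠ p²q = q·p.
Checking each of the 21 elements this way gives Z(G) = {e}, of order 1.

Answer: {e}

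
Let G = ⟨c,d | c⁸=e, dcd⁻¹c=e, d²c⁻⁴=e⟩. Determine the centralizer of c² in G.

⟨c²⟩ ⊆ C_G(c²) since powers of c² commute with c²; so |C_G(c²)| ≥ |⟨c²⟩| = 4.
By orbit–stabilizer, |C_G(c²)| = |G| / |conj. class of c²| = 16 / 2 = 8.
The 8 elements commuting with c² are {e, c, c², c³, c⁴, c⁵, c⁶, c⁷}.

Answer: {e, c, c², c³, c⁴, c⁵, c⁶, c⁷}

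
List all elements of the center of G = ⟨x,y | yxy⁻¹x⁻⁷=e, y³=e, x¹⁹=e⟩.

An element z ∈ Z(G) iff z commutes with every generator.
For example e is central: e·x = x = x·e; e·y = y = y·e.
Whereas x ∉ Z(G) since x·y = xy ≠ x⁷y = y·x.
Checking each of the 57 elements this way gives Z(G) = {e}, of order 1.

Answer: {e}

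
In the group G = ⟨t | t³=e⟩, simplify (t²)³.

Compute successive powers of (t²), reducing at each step:
  (t²)²: (t²) · t² = t
  (t²)³: t · t² = e

Answer: e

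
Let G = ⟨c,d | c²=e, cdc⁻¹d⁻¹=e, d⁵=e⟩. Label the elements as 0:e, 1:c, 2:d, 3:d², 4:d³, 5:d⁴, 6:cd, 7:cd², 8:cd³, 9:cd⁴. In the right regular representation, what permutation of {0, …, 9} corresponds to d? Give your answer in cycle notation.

(0 2 3 4 5)(1 6 7 8 9)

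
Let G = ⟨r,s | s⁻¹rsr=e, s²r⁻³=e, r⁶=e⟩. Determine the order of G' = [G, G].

G' = [G, G] is generated by all commutators. The generator-pair commutators are: [r, s] = r².
The subgroup they normally generate is {e, r², r⁴}, of order 3.
Check: |G/G'| = 12/3 = 4 is the order of the abelianisation.

Answer: 3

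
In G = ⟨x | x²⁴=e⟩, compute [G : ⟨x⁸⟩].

First find ord(x⁸) by computing successive powers:
  (x⁸)¹ = x⁸, (x⁸)² = x¹⁶, (x⁸)³ = e.
So |⟨x⁸⟩| = ord(x⁸) = 3. With |G| = 24, by Lagrange [G : ⟨x⁸⟩] = 24/3 = 8.

Answer: 8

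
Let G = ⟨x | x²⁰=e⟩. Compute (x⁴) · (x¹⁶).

Compute (x⁴) · (x¹⁶) by multiplying left to right and reducing via the relations at each step:
  (x⁴) · x¹⁶ = e

Answer: e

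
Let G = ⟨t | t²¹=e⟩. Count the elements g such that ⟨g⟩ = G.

G is cyclic of order 21. An element generates G iff its order is 21, and a cyclic group of order 21 has exactly φ(21) = 12 such elements.

Answer: 12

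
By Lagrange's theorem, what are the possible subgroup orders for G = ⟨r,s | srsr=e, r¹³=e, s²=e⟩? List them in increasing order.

|G| = 26 = 2 · 13. By Lagrange's theorem the order of any subgroup divides 26; the divisors of 26 are 1, 2, 13, 26.

Answer: 1, 2, 13, 26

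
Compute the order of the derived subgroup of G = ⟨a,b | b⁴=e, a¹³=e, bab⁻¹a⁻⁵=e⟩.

G' = [G, G] is generated by all commutators. The generator-pair commutators are: [a, b] = a⁹.
The subgroup they normally generate is {e, a, a², a³, a⁴, a⁵, a⁶, a⁷, a⁸, a⁹, a¹⁰, a¹¹, a¹²}, of order 13.
Check: |G/G'| = 52/13 = 4 is the order of the abelianisation.

Answer: 13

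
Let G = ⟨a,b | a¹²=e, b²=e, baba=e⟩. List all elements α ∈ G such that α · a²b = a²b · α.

⟨a²b⟩ ⊆ C_G(a²b) since powers of a²b commute with a²b; so |C_G(a²b)| ≥ |⟨a²b⟩| = 2.
By orbit–stabilizer, |C_G(a²b)| = |G| / |conj. class of a²b| = 24 / 6 = 4.
The 4 elements commuting with a²b are {e, a⁶, a²b, a⁸b}.

Answer: {e, a⁶, a²b, a⁸b}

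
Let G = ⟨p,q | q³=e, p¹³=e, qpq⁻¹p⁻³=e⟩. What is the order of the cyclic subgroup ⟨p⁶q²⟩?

|⟨p⁶q²⟩| equals the order of p⁶q². Compute successive powers until reaching e:
  (p⁶q²)¹ = p⁶q², (p⁶q²)² = p⁸q, (p⁶q²)³ = e.
The smallest positive k with (p⁶q²)ᵏ = e is 3, so |⟨p⁶q²⟩| = 3.

Answer: 3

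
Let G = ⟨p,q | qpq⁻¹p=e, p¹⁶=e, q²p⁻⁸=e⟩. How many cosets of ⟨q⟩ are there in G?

First find ord(q) by computing successive powers:
  q¹ = q, q² = p⁸, q³ = q⁻¹, q⁴ = e.
So |⟨q⟩| = ord(q) = 4. With |G| = 32, by Lagrange [G : ⟨q⟩] = 32/4 = 8.

Answer: 8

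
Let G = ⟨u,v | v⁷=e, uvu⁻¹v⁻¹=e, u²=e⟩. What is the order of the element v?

Compute successive powers until reaching e:
  v¹ = v, v² = v², v³ = v³, v⁴ = v⁴, v⁵ = v⁵, v⁶ = v⁶, v⁷ = e.
The smallest positive k with vᵏ = e is 7.

Answer: 7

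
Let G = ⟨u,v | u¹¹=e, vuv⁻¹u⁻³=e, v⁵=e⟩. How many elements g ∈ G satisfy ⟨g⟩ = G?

⟨g⟩ = G would require ord(g) = |G| = 55, but the maximum element order in G is 11 < 55. So G is not cyclic and no single element generates it: the count is 0.

Answer: 0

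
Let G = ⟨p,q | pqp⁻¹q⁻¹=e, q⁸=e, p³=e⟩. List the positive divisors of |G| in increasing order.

|G| = 24 = 2³ · 3. By Lagrange's theorem the order of any subgroup divides 24; the divisors of 24 are 1, 2, 3, 4, 6, 8, 12, 24.

Answer: 1, 2, 3, 4, 6, 8, 12, 24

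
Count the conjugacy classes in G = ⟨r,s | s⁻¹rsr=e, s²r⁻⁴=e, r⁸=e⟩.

The conjugacy classes (representative and size) are:
  [e] (size 1), [r⁷] (size 2), [r⁶] (size 2), [r³] (size 2), [r⁴] (size 1), [r²s⁻¹] (size 4), [r³s⁻¹] (size 4).
Class equation: 1 + 2 + 2 + 2 + 1 + 4 + 4 = 16 = |G|. So G has 7 conjugacy classes.

Answer: 7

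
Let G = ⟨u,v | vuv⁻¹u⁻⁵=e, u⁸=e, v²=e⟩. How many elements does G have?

Enumerate words in the generators, reducing via the relations: the distinct elements are
  {e, u, v, uv, u², u³, u⁴, u⁵, u⁶, u⁷, u²v, u³v, u⁴v, u⁵v, u⁶v, u⁷v}.
No further products give new elements, so |G| = 16.

Answer: 16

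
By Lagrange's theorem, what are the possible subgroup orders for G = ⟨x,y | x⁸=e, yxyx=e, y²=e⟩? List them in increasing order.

|G| = 16 = 2⁴. By Lagrange's theorem the order of any subgroup divides 16; the divisors of 16 are 1, 2, 4, 8, 16.

Answer: 1, 2, 4, 8, 16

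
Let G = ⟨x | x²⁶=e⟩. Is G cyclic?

|G| = 26. The element x has order 26 (its powers give 26 distinct elements), so ⟨x⟩ = G and G is cyclic.

Answer: Yes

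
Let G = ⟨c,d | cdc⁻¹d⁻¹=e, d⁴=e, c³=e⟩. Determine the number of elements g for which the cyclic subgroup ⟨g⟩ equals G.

G is cyclic of order 12. An element generates G iff its order is 12, and a cyclic group of order 12 has exactly φ(12) = 4 such elements.

Answer: 4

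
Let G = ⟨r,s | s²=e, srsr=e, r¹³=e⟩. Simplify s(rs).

Compute s · (rs) by multiplying left to right and reducing via the relations at each step:
  s · r = r¹²s
  (r¹²s) · s = r¹²

Answer: r¹²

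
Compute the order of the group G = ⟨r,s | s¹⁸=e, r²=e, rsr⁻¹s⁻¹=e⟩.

Enumerate words in the generators, reducing via the relations: the distinct elements are
  {e, r, s, rs, s², s³, s⁴, s⁵, s⁶, s⁷, s⁸, s⁹, rs², rs³, rs⁴, rs⁵, rs⁶, rs⁷, rs⁸, rs⁹, s¹², s¹³, s¹¹, s¹⁰, s¹⁴, s¹⁵, s¹⁶, s¹⁷, rs¹², rs¹³, rs¹¹, rs¹⁰, rs¹⁴, rs¹⁵, rs¹⁶, rs¹⁷}.
No further products give new elements, so |G| = 36.

Answer: 36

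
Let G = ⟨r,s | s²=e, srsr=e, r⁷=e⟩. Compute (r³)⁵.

Compute successive powers of (r³), reducing at each step:
  (r³)²: (r³) · r³ = r⁶
  (r³)³: (r⁶) · r³ = r²
  (r³)⁴: (r²) · r³ = r⁵
  (r³)⁵: (r⁵) · r³ = r

Answer: r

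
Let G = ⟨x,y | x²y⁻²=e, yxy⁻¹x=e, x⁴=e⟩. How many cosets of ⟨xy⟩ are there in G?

First find ord(xy) by computing successive powers:
  (xy)¹ = xy, (xy)² = x², (xy)³ = xy⁻¹, (xy)⁴ = e.
So |⟨xy⟩| = ord(xy) = 4. With |G| = 8, by Lagrange [G : ⟨xy⟩] = 8/4 = 2.

Answer: 2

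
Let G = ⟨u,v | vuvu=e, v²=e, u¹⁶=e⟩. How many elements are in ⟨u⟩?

|⟨u⟩| equals the order of u. Compute successive powers until reaching e:
  u¹ = u, u² = u², u³ = u³, u⁴ = u⁴, u⁵ = u⁵, u⁶ = u⁶, u⁷ = u⁷, u⁸ = u⁸, u⁹ = u⁹, u¹⁰ = u¹⁰, u¹¹ = u¹¹, u¹² = u¹², u¹³ = u¹³, u¹⁴ = u¹⁴, u¹⁵ = u¹⁵, u¹⁶ = e.
The smallest positive k with uᵏ = e is 16, so |⟨u⟩| = 16.

Answer: 16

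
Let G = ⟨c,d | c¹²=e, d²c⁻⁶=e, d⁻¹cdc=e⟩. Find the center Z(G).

An element z ∈ Z(G) iff z commutes with every generator.
For example c⁶ is central: (c⁶)·c = c⁷ = c·(c⁶); (c⁶)·d = d⁻¹ = d·(c⁶).
Whereas c ∉ Z(G) since c·d = cd ≠ c⁵d⁻¹ = d·c.
Checking each of the 24 elements this way gives Z(G) = {e, c⁶}, of order 2.

Answer: {e, c⁶}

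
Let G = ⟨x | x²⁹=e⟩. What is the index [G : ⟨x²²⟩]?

First find ord(x²²) by computing successive powers:
  (x²²)¹ = x²², (x²²)² = x¹⁵, (x²²)³ = x⁸, (x²²)⁴ = x, (x²²)⁵ = x²³, (x²²)⁶ = x¹⁶, (x²²)⁷ = x⁹, (x²²)⁸ = x², (x²²)⁹ = x²⁴, (x²²)¹⁰ = x¹⁷, (x²²)¹¹ = x¹⁰, (x²²)¹² = x³, (x²²)¹³ = x²⁵, (x²²)¹⁴ = x¹⁸, (x²²)¹⁵ = x¹¹, (x²²)¹⁶ = x⁴, (x²²)¹⁷ = x²⁶, (x²²)¹⁸ = x¹⁹, (x²²)¹⁹ = x¹², (x²²)²⁰ = x⁵, (x²²)²¹ = x²⁷, (x²²)²² = x²⁰, (x²²)²³ = x¹³, (x²²)²⁴ = x⁶, (x²²)²⁵ = x²⁸, (x²²)²⁶ = x²¹, (x²²)²⁷ = x¹⁴, (x²²)²⁸ = x⁷, (x²²)²⁹ = e.
So |⟨x²²⟩| = ord(x²²) = 29. With |G| = 29, by Lagrange [G : ⟨x²²⟩] = 29/29 = 1.

Answer: 1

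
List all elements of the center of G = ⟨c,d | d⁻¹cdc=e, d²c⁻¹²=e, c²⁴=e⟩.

An element z ∈ Z(G) iff z commutes with every generator.
For example c¹² is central: (c¹²)·c = c¹³ = c·(c¹²); (c¹²)·d = d⁻¹ = d·(c¹²).
Whereas c ∉ Z(G) since c·d = cd ≠ c¹¹d⁻¹ = d·c.
Checking each of the 48 elements this way gives Z(G) = {e, c¹²}, of order 2.

Answer: {e, c¹²}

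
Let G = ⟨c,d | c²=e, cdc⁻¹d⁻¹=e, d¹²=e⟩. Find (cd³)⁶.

Compute successive powers of (cd³), reducing at each step:
  (cd³)²: (cd³) · c = d³;   (d³) · d³ = d⁶
  (cd³)³: (d⁶) · c = cd⁶;   (cd⁶) · d³ = cd⁹
  (cd³)⁴: (cd⁹) · c = d⁹;   (d⁹) · d³ = e
  (cd³)⁵: e · c = c;   c · d³ = cd³
  (cd³)⁶: (cd³) · c = d³;   (d³) · d³ = d⁶

Answer: d⁶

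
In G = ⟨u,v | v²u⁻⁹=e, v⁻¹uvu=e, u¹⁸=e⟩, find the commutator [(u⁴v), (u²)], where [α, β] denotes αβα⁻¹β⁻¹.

[(u⁴v), (u²)] = (u⁴v)·(u²)·(u⁴v)⁻¹·(u²)⁻¹.
  (u⁴v) · (u²) = u²v
  (u²v) · (u⁴v⁻¹) = u¹⁶
  (u¹⁶) · (u¹⁶) = u¹⁴

Answer: u¹⁴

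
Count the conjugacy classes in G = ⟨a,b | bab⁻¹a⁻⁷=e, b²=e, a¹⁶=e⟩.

The conjugacy classes (representative and size) are:
  [e] (size 1), [a] (size 2), [a¹⁴] (size 2), [a³] (size 2), [a⁴] (size 2), [a¹⁰] (size 2), [a⁸] (size 1), [a⁹] (size 2), [a¹¹] (size 2), [a¹⁰b] (size 8), [ab] (size 8).
Class equation: 1 + 2 + 2 + 2 + 2 + 2 + 1 + 2 + 2 + 8 + 8 = 32 = |G|. So G has 11 conjugacy classes.

Answer: 11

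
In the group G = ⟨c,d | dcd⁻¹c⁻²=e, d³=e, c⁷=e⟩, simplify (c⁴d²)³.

Compute successive powers of (c⁴d²), reducing at each step:
  (c⁴d²)²: (c⁴d²) · c⁴ = c⁶d²;   (c⁶d²) · d² = c⁶d
  (c⁴d²)³: (c⁶d) · c⁴ = d;   d · d² = e

Answer: e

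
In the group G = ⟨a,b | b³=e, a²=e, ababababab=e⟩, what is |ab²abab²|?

Compute successive powers until reaching e:
  (ab²abab²)¹ = ab²abab², (ab²abab²)² = bab²aba, (ab²abab²)³ = e.
The smallest positive k with (ab²abab²)ᵏ = e is 3.

Answer: 3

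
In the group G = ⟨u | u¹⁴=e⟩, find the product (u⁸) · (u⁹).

Compute (u⁸) · (u⁹) by multiplying left to right and reducing via the relations at each step:
  (u⁸) · u⁹ = u³

Answer: u³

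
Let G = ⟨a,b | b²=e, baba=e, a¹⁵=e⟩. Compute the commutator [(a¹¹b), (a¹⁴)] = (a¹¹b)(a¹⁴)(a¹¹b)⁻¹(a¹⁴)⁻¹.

[(a¹¹b), (a¹⁴)] = (a¹¹b)·(a¹⁴)·(a¹¹b)⁻¹·(a¹⁴)⁻¹.
  (a¹¹b) · (a¹⁴) = a¹²b
  (a¹²b) · (a¹¹b) = a
  a · a = a²

Answer: a²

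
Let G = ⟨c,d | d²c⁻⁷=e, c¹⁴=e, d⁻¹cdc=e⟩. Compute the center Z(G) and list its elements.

An element z ∈ Z(G) iff z commutes with every generator.
For example c⁷ is central: (c⁷)·c = c⁸ = c·(c⁷); (c⁷)·d = d⁻¹ = d·(c⁷).
Whereas c ∉ Z(G) since c·d = cd ≠ c⁶d⁻¹ = d·c.
Checking each of the 28 elements this way gives Z(G) = {e, c⁷}, of order 2.

Answer: {e, c⁷}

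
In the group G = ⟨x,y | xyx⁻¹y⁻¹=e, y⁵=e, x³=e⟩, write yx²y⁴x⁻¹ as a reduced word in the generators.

Multiply left to right, reducing at each step:
  y · x² = x²y
  (x²y) · y⁴ = x²
  (x²) · x⁻¹ = x

Answer: x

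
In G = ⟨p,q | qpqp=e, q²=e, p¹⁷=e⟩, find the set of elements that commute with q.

⟨q⟩ ⊆ C_G(q) since powers of q commute with q; so |C_G(q)| ≥ |⟨q⟩| = 2.
By orbit–stabilizer, |C_G(q)| = |G| / |conj. class of q| = 34 / 17 = 2.
The 2 elements commuting with q are {e, q}.

Answer: {e, q}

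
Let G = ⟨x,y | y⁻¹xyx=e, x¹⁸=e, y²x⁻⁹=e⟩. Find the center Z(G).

An element z ∈ Z(G) iff z commutes with every generator.
For example x⁹ is central: (x⁹)·x = x¹⁰ = x·(x⁹); (x⁹)·y = y⁻¹ = y·(x⁹).
Whereas x ∉ Z(G) since x·y = xy ≠ x⁸y⁻¹ = y·x.
Checking each of the 36 elements this way gives Z(G) = {e, x⁹}, of order 2.

Answer: {e, x⁹}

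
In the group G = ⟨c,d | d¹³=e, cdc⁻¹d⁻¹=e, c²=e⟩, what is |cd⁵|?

Compute successive powers until reaching e:
  (cd⁵)¹ = cd⁵, (cd⁵)² = d¹⁰, (cd⁵)³ = cd², (cd⁵)⁴ = d⁷, (cd⁵)⁵ = cd¹², (cd⁵)⁶ = d⁴, (cd⁵)⁷ = cd⁹, (cd⁵)⁸ = d, (cd⁵)⁹ = cd⁶, (cd⁵)¹⁰ = d¹¹, (cd⁵)¹¹ = cd³, (cd⁵)¹² = d⁸, (cd⁵)¹³ = c, (cd⁵)¹⁴ = d⁵, (cd⁵)¹⁵ = cd¹⁰, (cd⁵)¹⁶ = d², (cd⁵)¹⁷ = cd⁷, (cd⁵)¹⁸ = d¹², (cd⁵)¹⁹ = cd⁴, (cd⁵)²⁰ = d⁹, (cd⁵)²¹ = cd, (cd⁵)²² = d⁶, (cd⁵)²³ = cd¹¹, (cd⁵)²⁴ = d³, (cd⁵)²⁵ = cd⁸, (cd⁵)²⁶ = e.
The smallest positive k with (cd⁵)ᵏ = e is 26.

Answer: 26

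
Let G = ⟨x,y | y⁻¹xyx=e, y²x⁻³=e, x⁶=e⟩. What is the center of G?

An element z ∈ Z(G) iff z commutes with every generator.
For example x³ is central: (x³)·x = x⁴ = x·(x³); (x³)·y = y⁻¹ = y·(x³).
Whereas x ∉ Z(G) since x·y = xy ≠ x²y⁻¹ = y·x.
Checking each of the 12 elements this way gives Z(G) = {e, x³}, of order 2.

Answer: {e, x³}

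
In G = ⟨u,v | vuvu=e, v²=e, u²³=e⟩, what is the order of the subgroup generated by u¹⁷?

|⟨u¹⁷⟩| equals the order of u¹⁷. Compute successive powers until reaching e:
  (u¹⁷)¹ = u¹⁷, (u¹⁷)² = u¹¹, (u¹⁷)³ = u⁵, (u¹⁷)⁴ = u²², (u¹⁷)⁵ = u¹⁶, (u¹⁷)⁶ = u¹⁰, (u¹⁷)⁷ = u⁴, (u¹⁷)⁸ = u²¹, (u¹⁷)⁹ = u¹⁵, (u¹⁷)¹⁰ = u⁹, (u¹⁷)¹¹ = u³, (u¹⁷)¹² = u²⁰, (u¹⁷)¹³ = u¹⁴, (u¹⁷)¹⁴ = u⁸, (u¹⁷)¹⁵ = u², (u¹⁷)¹⁶ = u¹⁹, (u¹⁷)¹⁷ = u¹³, (u¹⁷)¹⁸ = u⁷, (u¹⁷)¹⁹ = u, (u¹⁷)²⁰ = u¹⁸, (u¹⁷)²¹ = u¹², (u¹⁷)²² = u⁶, (u¹⁷)²³ = e.
The smallest positive k with (u¹⁷)ᵏ = e is 23, so |⟨u¹⁷⟩| = 23.

Answer: 23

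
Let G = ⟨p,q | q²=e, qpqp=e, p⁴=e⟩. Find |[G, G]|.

G' = [G, G] is generated by all commutators. The generator-pair commutators are: [p, q] = p².
The subgroup they normally generate is {e, p²}, of order 2.
Check: |G/G'| = 8/2 = 4 is the order of the abelianisation.

Answer: 2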